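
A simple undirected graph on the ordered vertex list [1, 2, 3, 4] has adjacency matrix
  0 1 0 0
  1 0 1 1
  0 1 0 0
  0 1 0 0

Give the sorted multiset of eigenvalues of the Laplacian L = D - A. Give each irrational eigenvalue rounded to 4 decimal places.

[0, 1, 1, 4]

Reading degrees in the order [1, 2, 3, 4] gives [1, 3, 1, 1]; set D = diag(1, 3, 1, 1) and form L = D - A. The multiplicity of 0 as a Laplacian eigenvalue equals the number of connected components. The single zero eigenvalue shows the graph is connected. There is one zero in the spectrum, matching the 1 component.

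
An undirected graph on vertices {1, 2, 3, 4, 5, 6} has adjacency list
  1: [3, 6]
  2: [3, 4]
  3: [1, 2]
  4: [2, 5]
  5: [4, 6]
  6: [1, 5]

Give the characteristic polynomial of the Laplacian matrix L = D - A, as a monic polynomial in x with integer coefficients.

x^6 - 12x^5 + 54x^4 - 112x^3 + 105x^2 - 36x

With the vertex order [1, 2, 3, 4, 5, 6], the degrees are [2, 2, 2, 2, 2, 2], giving D = diag(2, 2, 2, 2, 2, 2) and L = D - A. L has integer entries, so p(x) = det(xI - L) has integer coefficients. Expanding the determinant yields x^6 - 12x^5 + 54x^4 - 112x^3 + 105x^2 - 36x. Since p(0) = det(-L) = 0, x divides p(x). The eigenvalues sum to 12, which equals trace(L) = 2|E|.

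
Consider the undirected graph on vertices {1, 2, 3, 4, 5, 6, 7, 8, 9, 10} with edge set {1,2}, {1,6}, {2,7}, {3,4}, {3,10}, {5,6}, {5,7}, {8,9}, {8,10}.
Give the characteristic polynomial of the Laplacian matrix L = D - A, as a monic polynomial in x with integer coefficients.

Each diagonal entry of L is the vertex degree and each off-diagonal entry is -1 where an edge is present, 0 otherwise; in the order [1, 2, 3, 4, 5, 6, 7, 8, 9, 10] the diagonal is [2, 2, 2, 1, 2, 2, 2, 2, 1, 2]. L has integer entries, so p(x) = det(xI - L) has integer coefficients. Expanding the determinant yields x^10 - 18x^9 + 136x^8 - 560x^7 + 1365x^6 - 2000x^5 + 1700x^4 - 750x^3 + 125x^2. The constant term is 0 because L is singular (the all-ones vector lies in its kernel).

x^10 - 18x^9 + 136x^8 - 560x^7 + 1365x^6 - 2000x^5 + 1700x^4 - 750x^3 + 125x^2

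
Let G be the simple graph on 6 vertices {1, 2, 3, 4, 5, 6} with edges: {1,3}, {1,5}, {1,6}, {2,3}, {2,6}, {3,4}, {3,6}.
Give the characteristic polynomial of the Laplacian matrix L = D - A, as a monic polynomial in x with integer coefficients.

x^6 - 14x^5 + 71x^4 - 158x^3 + 149x^2 - 48x

Each diagonal entry of L is the vertex degree and each off-diagonal entry is -1 where an edge is present, 0 otherwise; in the order [1, 2, 3, 4, 5, 6] the diagonal is [3, 2, 4, 1, 1, 3]. L has integer entries, so p(x) = det(xI - L) has integer coefficients. Expanding the determinant yields x^6 - 14x^5 + 71x^4 - 158x^3 + 149x^2 - 48x. The constant term is 0 because L is singular (the all-ones vector lies in its kernel). The eigenvalues sum to 14, which equals trace(L) = 2|E|.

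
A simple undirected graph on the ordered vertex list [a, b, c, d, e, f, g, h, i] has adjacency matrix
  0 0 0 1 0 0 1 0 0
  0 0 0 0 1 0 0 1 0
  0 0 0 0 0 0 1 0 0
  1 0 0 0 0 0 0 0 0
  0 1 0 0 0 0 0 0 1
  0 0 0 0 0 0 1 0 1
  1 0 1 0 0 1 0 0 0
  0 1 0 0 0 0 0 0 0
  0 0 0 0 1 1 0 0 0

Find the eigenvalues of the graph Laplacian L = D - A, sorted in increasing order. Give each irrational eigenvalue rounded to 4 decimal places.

With the vertex order [a, b, c, d, e, f, g, h, i], the degrees are [2, 2, 1, 1, 2, 2, 3, 1, 2], giving D = diag(2, 2, 1, 1, 2, 2, 3, 1, 2) and L = D - A. Since every row of L sums to 0, the all-ones vector is in the kernel and 0 is an eigenvalue. The eigenvalues sum to 16, which equals trace(L) = 2|E|. There is one zero in the spectrum, matching the 1 component.

[0, 0.1404, 0.5362, 0.7754, 1.5803, 2.2449, 2.7784, 3.5988, 4.3455]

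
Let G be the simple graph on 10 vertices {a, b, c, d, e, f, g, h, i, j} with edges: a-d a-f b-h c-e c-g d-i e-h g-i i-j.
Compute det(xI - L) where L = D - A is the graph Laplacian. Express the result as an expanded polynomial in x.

Each diagonal entry of L is the vertex degree and each off-diagonal entry is -1 where an edge is present, 0 otherwise; in the order [a, b, c, d, e, f, g, h, i, j] the diagonal is [2, 1, 2, 2, 2, 1, 2, 2, 3, 1]. L has integer entries, so p(x) = det(xI - L) has integer coefficients. Expanding the determinant yields x^10 - 18x^9 + 135x^8 - 548x^7 + 1309x^6 - 1874x^5 + 1568x^4 - 712x^3 + 150x^2 - 10x. The constant term is 0 because L is singular (the all-ones vector lies in its kernel). By the matrix-tree theorem the graph has (1/10) * product of the nonzero eigenvalues = 1 spanning tree.

x^10 - 18x^9 + 135x^8 - 548x^7 + 1309x^6 - 1874x^5 + 1568x^4 - 712x^3 + 150x^2 - 10x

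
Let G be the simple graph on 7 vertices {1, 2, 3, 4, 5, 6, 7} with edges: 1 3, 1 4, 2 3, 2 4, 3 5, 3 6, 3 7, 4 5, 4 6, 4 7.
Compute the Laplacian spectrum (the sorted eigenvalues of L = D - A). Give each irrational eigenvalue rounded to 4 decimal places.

[0, 2, 2, 2, 2, 5, 7]

With the vertex order [1, 2, 3, 4, 5, 6, 7], the degrees are [2, 2, 5, 5, 2, 2, 2], giving D = diag(2, 2, 5, 5, 2, 2, 2) and L = D - A. Since every row of L sums to 0, the all-ones vector is in the kernel and 0 is an eigenvalue. The single zero eigenvalue shows the graph is connected. The eigenvalues sum to 20, which equals trace(L) = 2|E|.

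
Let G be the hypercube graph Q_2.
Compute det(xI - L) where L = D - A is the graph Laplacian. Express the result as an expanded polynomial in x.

The graph has 4 vertices and degree multiset [2, 2, 2, 2]; D is the diagonal matrix of degrees and L = D - A. Computing det(xI - L) by cofactor expansion (or equivalently via sum-over-permutations) gives x^4 - 8x^3 + 20x^2 - 16x. The constant term is 0 because L is singular (the all-ones vector lies in its kernel). The largest eigenvalue, 4, is at most the vertex count 4.

x^4 - 8x^3 + 20x^2 - 16x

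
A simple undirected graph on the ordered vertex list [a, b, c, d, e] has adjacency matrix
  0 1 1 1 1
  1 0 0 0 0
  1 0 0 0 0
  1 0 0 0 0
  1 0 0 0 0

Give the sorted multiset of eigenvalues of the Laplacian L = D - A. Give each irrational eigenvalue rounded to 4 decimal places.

Reading degrees in the order [a, b, c, d, e] gives [4, 1, 1, 1, 1]; set D = diag(4, 1, 1, 1, 1) and form L = D - A. Since every row of L sums to 0, the all-ones vector is in the kernel and 0 is an eigenvalue. The largest eigenvalue, 5, is at most the vertex count 5.

[0, 1, 1, 1, 5]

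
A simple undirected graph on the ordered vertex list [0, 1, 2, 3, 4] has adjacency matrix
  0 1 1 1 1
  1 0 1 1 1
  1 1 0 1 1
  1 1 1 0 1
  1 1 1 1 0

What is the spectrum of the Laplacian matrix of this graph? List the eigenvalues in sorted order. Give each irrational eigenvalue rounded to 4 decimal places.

Reading degrees in the order [0, 1, 2, 3, 4] gives [4, 4, 4, 4, 4]; set D = diag(4, 4, 4, 4, 4) and form L = D - A. Since every row of L sums to 0, the all-ones vector is in the kernel and 0 is an eigenvalue. The single zero eigenvalue shows the graph is connected. There is one zero in the spectrum, matching the 1 component. By the matrix-tree theorem the graph has (1/5) * product of the nonzero eigenvalues = 125 spanning trees.

[0, 5, 5, 5, 5]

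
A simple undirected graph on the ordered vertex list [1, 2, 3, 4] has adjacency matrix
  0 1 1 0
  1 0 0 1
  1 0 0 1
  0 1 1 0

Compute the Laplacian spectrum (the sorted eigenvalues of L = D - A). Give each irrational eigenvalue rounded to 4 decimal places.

Each diagonal entry of L is the vertex degree and each off-diagonal entry is -1 where an edge is present, 0 otherwise; in the order [1, 2, 3, 4] the diagonal is [2, 2, 2, 2]. The multiplicity of 0 as a Laplacian eigenvalue equals the number of connected components. By the matrix-tree theorem the graph has (1/4) * product of the nonzero eigenvalues = 4 spanning trees. There is one zero in the spectrum, matching the 1 component.

[0, 2, 2, 4]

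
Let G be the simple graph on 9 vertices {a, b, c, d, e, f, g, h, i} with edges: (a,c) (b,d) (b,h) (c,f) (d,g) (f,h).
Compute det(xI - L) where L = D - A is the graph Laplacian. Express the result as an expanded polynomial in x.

x^9 - 12x^8 + 55x^7 - 120x^6 + 126x^5 - 56x^4 + 7x^3

Reading degrees in the order [a, b, c, d, e, f, g, h, i] gives [1, 2, 2, 2, 0, 2, 1, 2, 0]; set D = diag(1, 2, 2, 2, 0, 2, 1, 2, 0) and form L = D - A. L has integer entries, so p(x) = det(xI - L) has integer coefficients. Expanding the determinant yields x^9 - 12x^8 + 55x^7 - 120x^6 + 126x^5 - 56x^4 + 7x^3. The coefficient of x^8 equals -trace(L) = -12, matching the sum of degrees.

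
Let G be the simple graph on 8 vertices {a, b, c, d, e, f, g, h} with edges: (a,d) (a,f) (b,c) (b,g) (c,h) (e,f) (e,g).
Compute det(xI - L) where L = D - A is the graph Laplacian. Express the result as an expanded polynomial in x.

Reading degrees in the order [a, b, c, d, e, f, g, h] gives [2, 2, 2, 1, 2, 2, 2, 1]; set D = diag(2, 2, 2, 1, 2, 2, 2, 1) and form L = D - A. Computing det(xI - L) by cofactor expansion (or equivalently via sum-over-permutations) gives x^8 - 14x^7 + 78x^6 - 220x^5 + 330x^4 - 252x^3 + 84x^2 - 8x. The coefficient of x^7 equals -trace(L) = -14, matching the sum of degrees. The eigenvalues sum to 14, which equals trace(L) = 2|E|.

x^8 - 14x^7 + 78x^6 - 220x^5 + 330x^4 - 252x^3 + 84x^2 - 8x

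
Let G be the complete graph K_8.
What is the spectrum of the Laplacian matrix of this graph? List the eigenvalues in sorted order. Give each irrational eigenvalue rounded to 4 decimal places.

The graph has 8 vertices and degree multiset [7, 7, 7, 7, 7, 7, 7, 7]; D is the diagonal matrix of degrees and L = D - A. Diagonalising L (or applying a numerical eigensolver to the 8x8 matrix) gives the spectrum above. The single zero eigenvalue shows the graph is connected. The largest eigenvalue, 8, is at most the vertex count 8.

[0, 8, 8, 8, 8, 8, 8, 8]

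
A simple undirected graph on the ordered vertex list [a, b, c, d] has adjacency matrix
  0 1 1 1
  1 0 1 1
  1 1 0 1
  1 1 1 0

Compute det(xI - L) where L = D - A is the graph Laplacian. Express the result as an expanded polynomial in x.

Each diagonal entry of L is the vertex degree and each off-diagonal entry is -1 where an edge is present, 0 otherwise; in the order [a, b, c, d] the diagonal is [3, 3, 3, 3]. The eigenvalues of L are [0, 4, 4, 4]; the characteristic polynomial is the product of (x - lambda_i), which multiplies out to x^4 - 12x^3 + 48x^2 - 64x. Since p(0) = det(-L) = 0, x divides p(x). The largest eigenvalue, 4, is at most the vertex count 4.

x^4 - 12x^3 + 48x^2 - 64x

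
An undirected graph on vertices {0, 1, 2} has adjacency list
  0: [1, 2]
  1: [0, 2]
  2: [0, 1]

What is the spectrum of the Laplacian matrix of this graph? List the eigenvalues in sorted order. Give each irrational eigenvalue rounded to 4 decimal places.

Each diagonal entry of L is the vertex degree and each off-diagonal entry is -1 where an edge is present, 0 otherwise; in the order [0, 1, 2] the diagonal is [2, 2, 2]. Since every row of L sums to 0, the all-ones vector is in the kernel and 0 is an eigenvalue. There is one zero in the spectrum, matching the 1 component.

[0, 3, 3]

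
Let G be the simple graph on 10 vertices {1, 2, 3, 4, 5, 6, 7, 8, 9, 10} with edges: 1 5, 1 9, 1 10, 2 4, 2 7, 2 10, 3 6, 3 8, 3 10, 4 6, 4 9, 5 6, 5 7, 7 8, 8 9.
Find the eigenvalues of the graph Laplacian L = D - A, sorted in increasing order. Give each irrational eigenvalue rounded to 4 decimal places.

Reading degrees in the order [1, 2, 3, 4, 5, 6, 7, 8, 9, 10] gives [3, 3, 3, 3, 3, 3, 3, 3, 3, 3]; set D = diag(3, 3, 3, 3, 3, 3, 3, 3, 3, 3) and form L = D - A. L is symmetric positive semidefinite, so every eigenvalue is real and nonnegative. The single zero eigenvalue shows the graph is connected. The eigenvalues sum to 30, which equals trace(L) = 2|E|. The largest eigenvalue, 5, is at most the vertex count 10.

[0, 2, 2, 2, 2, 2, 5, 5, 5, 5]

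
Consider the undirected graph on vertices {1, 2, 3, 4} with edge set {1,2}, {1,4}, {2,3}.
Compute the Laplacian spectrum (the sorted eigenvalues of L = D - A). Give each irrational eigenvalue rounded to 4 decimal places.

[0, 0.5858, 2, 3.4142]

With the vertex order [1, 2, 3, 4], the degrees are [2, 2, 1, 1], giving D = diag(2, 2, 1, 1) and L = D - A. Diagonalising L (or applying a numerical eigensolver to the 4x4 matrix) gives the spectrum above.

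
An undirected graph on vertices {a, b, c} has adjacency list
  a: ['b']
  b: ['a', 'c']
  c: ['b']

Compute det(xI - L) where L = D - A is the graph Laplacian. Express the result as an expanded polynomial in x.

x^3 - 4x^2 + 3x

Each diagonal entry of L is the vertex degree and each off-diagonal entry is -1 where an edge is present, 0 otherwise; in the order [a, b, c] the diagonal is [1, 2, 1]. The eigenvalues of L are [0, 1, 3]; the characteristic polynomial is the product of (x - lambda_i), which multiplies out to x^3 - 4x^2 + 3x. The coefficient of x^2 equals -trace(L) = -4, matching the sum of degrees. The eigenvalues sum to 4, which equals trace(L) = 2|E|.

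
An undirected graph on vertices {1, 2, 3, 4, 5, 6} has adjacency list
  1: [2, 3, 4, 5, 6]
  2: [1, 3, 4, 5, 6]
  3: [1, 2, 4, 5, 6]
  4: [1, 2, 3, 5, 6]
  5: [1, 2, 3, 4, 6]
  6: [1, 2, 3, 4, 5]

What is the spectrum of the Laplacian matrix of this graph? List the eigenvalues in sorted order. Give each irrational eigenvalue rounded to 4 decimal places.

Each diagonal entry of L is the vertex degree and each off-diagonal entry is -1 where an edge is present, 0 otherwise; in the order [1, 2, 3, 4, 5, 6] the diagonal is [5, 5, 5, 5, 5, 5]. L is symmetric positive semidefinite, so every eigenvalue is real and nonnegative. The single zero eigenvalue shows the graph is connected. By the matrix-tree theorem the graph has (1/6) * product of the nonzero eigenvalues = 1296 spanning trees. There is one zero in the spectrum, matching the 1 component.

[0, 6, 6, 6, 6, 6]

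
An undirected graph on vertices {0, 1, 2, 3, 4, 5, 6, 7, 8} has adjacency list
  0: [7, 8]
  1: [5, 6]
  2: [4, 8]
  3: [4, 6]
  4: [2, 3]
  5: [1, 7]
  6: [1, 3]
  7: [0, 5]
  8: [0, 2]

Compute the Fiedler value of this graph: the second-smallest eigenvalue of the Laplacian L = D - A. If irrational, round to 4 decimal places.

With the vertex order [0, 1, 2, 3, 4, 5, 6, 7, 8], the degrees are [2, 2, 2, 2, 2, 2, 2, 2, 2], giving D = diag(2, 2, 2, 2, 2, 2, 2, 2, 2) and L = D - A. The sorted Laplacian eigenvalues are [0, 0.4679, 0.4679, 1.6527, 1.6527, 3, 3, 3.8794, 3.8794]; the algebraic connectivity is the second entry, 0.4679. By the matrix-tree theorem the graph has (1/9) * product of the nonzero eigenvalues = 9 spanning trees.

0.4679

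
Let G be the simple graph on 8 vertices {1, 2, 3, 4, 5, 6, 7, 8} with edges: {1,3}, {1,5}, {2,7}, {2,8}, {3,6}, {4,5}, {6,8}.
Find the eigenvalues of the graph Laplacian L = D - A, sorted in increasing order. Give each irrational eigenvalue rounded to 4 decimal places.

[0, 0.1522, 0.5858, 1.2346, 2, 2.7654, 3.4142, 3.8478]

Reading degrees in the order [1, 2, 3, 4, 5, 6, 7, 8] gives [2, 2, 2, 1, 2, 2, 1, 2]; set D = diag(2, 2, 2, 1, 2, 2, 1, 2) and form L = D - A. L is symmetric positive semidefinite, so every eigenvalue is real and nonnegative. There is one zero in the spectrum, matching the 1 component.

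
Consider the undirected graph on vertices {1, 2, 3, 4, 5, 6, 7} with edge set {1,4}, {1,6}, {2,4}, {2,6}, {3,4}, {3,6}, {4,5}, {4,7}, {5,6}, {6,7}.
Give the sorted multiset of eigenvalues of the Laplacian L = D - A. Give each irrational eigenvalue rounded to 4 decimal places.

With the vertex order [1, 2, 3, 4, 5, 6, 7], the degrees are [2, 2, 2, 5, 2, 5, 2], giving D = diag(2, 2, 2, 5, 2, 5, 2) and L = D - A. Since every row of L sums to 0, the all-ones vector is in the kernel and 0 is an eigenvalue. The single zero eigenvalue shows the graph is connected. The largest eigenvalue, 7, is at most the vertex count 7.

[0, 2, 2, 2, 2, 5, 7]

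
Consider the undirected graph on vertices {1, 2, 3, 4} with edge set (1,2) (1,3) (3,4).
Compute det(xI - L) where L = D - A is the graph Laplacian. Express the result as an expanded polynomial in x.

Each diagonal entry of L is the vertex degree and each off-diagonal entry is -1 where an edge is present, 0 otherwise; in the order [1, 2, 3, 4] the diagonal is [2, 1, 2, 1]. Computing det(xI - L) by cofactor expansion (or equivalently via sum-over-permutations) gives x^4 - 6x^3 + 10x^2 - 4x. Since p(0) = det(-L) = 0, x divides p(x). The largest eigenvalue, 3.4142, is at most the vertex count 4.

x^4 - 6x^3 + 10x^2 - 4x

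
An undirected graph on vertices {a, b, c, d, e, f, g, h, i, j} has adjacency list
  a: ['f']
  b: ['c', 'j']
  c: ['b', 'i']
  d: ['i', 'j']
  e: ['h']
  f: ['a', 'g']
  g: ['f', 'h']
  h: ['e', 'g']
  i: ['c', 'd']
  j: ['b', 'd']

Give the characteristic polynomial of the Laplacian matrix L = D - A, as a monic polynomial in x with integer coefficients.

x^10 - 18x^9 + 136x^8 - 560x^7 + 1365x^6 - 2000x^5 + 1700x^4 - 750x^3 + 125x^2

Reading degrees in the order [a, b, c, d, e, f, g, h, i, j] gives [1, 2, 2, 2, 1, 2, 2, 2, 2, 2]; set D = diag(1, 2, 2, 2, 1, 2, 2, 2, 2, 2) and form L = D - A. L has integer entries, so p(x) = det(xI - L) has integer coefficients. Expanding the determinant yields x^10 - 18x^9 + 136x^8 - 560x^7 + 1365x^6 - 2000x^5 + 1700x^4 - 750x^3 + 125x^2. Since p(0) = det(-L) = 0, x divides p(x). The eigenvalues sum to 18, which equals trace(L) = 2|E|.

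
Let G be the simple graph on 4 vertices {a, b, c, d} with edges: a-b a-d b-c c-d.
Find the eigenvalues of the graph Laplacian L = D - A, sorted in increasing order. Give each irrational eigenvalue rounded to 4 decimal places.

[0, 2, 2, 4]

Each diagonal entry of L is the vertex degree and each off-diagonal entry is -1 where an edge is present, 0 otherwise; in the order [a, b, c, d] the diagonal is [2, 2, 2, 2]. Diagonalising L (or applying a numerical eigensolver to the 4x4 matrix) gives the spectrum above. The single zero eigenvalue shows the graph is connected. The eigenvalues sum to 8, which equals trace(L) = 2|E|. By the matrix-tree theorem the graph has (1/4) * product of the nonzero eigenvalues = 4 spanning trees.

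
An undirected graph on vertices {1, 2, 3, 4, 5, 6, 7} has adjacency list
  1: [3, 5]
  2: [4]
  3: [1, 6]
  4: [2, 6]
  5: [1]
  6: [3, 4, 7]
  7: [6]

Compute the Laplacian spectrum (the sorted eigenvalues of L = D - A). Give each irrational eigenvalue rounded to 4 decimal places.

[0, 0.2603, 0.6262, 1.4055, 2.2742, 3.0996, 4.3342]

Reading degrees in the order [1, 2, 3, 4, 5, 6, 7] gives [2, 1, 2, 2, 1, 3, 1]; set D = diag(2, 1, 2, 2, 1, 3, 1) and form L = D - A. The multiplicity of 0 as a Laplacian eigenvalue equals the number of connected components. The single zero eigenvalue shows the graph is connected. There is one zero in the spectrum, matching the 1 component.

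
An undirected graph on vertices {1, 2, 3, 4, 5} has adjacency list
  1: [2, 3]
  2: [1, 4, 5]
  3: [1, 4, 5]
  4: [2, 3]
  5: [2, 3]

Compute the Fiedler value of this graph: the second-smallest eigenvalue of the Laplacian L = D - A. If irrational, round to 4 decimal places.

Reading degrees in the order [1, 2, 3, 4, 5] gives [2, 3, 3, 2, 2]; set D = diag(2, 3, 3, 2, 2) and form L = D - A. The sorted Laplacian eigenvalues are [0, 2, 2, 3, 5]; the algebraic connectivity is the second entry, 2.

2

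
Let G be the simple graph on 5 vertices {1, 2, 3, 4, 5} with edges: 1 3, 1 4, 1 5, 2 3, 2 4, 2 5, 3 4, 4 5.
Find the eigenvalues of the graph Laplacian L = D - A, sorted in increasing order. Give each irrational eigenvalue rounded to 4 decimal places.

[0, 3, 3, 5, 5]

Each diagonal entry of L is the vertex degree and each off-diagonal entry is -1 where an edge is present, 0 otherwise; in the order [1, 2, 3, 4, 5] the diagonal is [3, 3, 3, 4, 3]. Since every row of L sums to 0, the all-ones vector is in the kernel and 0 is an eigenvalue. The eigenvalues sum to 16, which equals trace(L) = 2|E|. The largest eigenvalue, 5, is at most the vertex count 5.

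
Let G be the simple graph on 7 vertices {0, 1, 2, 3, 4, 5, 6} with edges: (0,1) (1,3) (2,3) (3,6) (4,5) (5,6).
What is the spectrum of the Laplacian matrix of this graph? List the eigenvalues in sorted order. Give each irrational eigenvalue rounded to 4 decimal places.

With the vertex order [0, 1, 2, 3, 4, 5, 6], the degrees are [1, 2, 1, 3, 1, 2, 2], giving D = diag(1, 2, 1, 3, 1, 2, 2) and L = D - A. Diagonalising L (or applying a numerical eigensolver to the 7x7 matrix) gives the spectrum above. The single zero eigenvalue shows the graph is connected. The largest eigenvalue, 4.3342, is at most the vertex count 7. There is one zero in the spectrum, matching the 1 component.

[0, 0.2603, 0.6262, 1.4055, 2.2742, 3.0996, 4.3342]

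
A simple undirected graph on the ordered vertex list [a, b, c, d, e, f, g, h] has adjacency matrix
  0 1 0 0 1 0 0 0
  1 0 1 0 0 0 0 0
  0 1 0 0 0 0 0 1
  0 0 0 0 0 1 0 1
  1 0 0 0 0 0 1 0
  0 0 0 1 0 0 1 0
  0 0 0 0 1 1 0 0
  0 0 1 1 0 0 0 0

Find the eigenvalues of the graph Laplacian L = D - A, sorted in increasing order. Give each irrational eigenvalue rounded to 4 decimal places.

Each diagonal entry of L is the vertex degree and each off-diagonal entry is -1 where an edge is present, 0 otherwise; in the order [a, b, c, d, e, f, g, h] the diagonal is [2, 2, 2, 2, 2, 2, 2, 2]. Since every row of L sums to 0, the all-ones vector is in the kernel and 0 is an eigenvalue. The single zero eigenvalue shows the graph is connected. By the matrix-tree theorem the graph has (1/8) * product of the nonzero eigenvalues = 8 spanning trees.

[0, 0.5858, 0.5858, 2, 2, 3.4142, 3.4142, 4]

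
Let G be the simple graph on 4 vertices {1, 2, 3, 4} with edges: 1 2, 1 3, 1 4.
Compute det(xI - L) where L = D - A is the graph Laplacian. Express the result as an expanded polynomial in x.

Each diagonal entry of L is the vertex degree and each off-diagonal entry is -1 where an edge is present, 0 otherwise; in the order [1, 2, 3, 4] the diagonal is [3, 1, 1, 1]. L has integer entries, so p(x) = det(xI - L) has integer coefficients. Expanding the determinant yields x^4 - 6x^3 + 9x^2 - 4x. The constant term is 0 because L is singular (the all-ones vector lies in its kernel).

x^4 - 6x^3 + 9x^2 - 4x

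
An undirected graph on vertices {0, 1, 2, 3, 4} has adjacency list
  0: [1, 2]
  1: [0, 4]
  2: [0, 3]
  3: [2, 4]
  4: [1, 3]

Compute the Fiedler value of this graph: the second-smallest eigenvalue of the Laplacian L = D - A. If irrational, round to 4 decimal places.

1.3820

Each diagonal entry of L is the vertex degree and each off-diagonal entry is -1 where an edge is present, 0 otherwise; in the order [0, 1, 2, 3, 4] the diagonal is [2, 2, 2, 2, 2]. The smallest Laplacian eigenvalue is always 0. The next one, lambda_2 = 1.3820, measures how hard the graph is to disconnect: larger values mean better connectivity.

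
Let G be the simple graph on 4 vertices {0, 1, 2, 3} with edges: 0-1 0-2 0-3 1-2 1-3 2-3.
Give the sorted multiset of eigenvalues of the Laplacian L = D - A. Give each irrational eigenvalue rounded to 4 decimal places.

[0, 4, 4, 4]

Reading degrees in the order [0, 1, 2, 3] gives [3, 3, 3, 3]; set D = diag(3, 3, 3, 3) and form L = D - A. Since every row of L sums to 0, the all-ones vector is in the kernel and 0 is an eigenvalue. The eigenvalues sum to 12, which equals trace(L) = 2|E|. By the matrix-tree theorem the graph has (1/4) * product of the nonzero eigenvalues = 16 spanning trees.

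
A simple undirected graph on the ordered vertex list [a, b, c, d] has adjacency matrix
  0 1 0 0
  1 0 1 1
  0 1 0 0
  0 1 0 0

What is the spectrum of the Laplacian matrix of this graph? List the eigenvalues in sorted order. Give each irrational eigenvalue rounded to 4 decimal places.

Each diagonal entry of L is the vertex degree and each off-diagonal entry is -1 where an edge is present, 0 otherwise; in the order [a, b, c, d] the diagonal is [1, 3, 1, 1]. Since every row of L sums to 0, the all-ones vector is in the kernel and 0 is an eigenvalue. There is one zero in the spectrum, matching the 1 component.

[0, 1, 1, 4]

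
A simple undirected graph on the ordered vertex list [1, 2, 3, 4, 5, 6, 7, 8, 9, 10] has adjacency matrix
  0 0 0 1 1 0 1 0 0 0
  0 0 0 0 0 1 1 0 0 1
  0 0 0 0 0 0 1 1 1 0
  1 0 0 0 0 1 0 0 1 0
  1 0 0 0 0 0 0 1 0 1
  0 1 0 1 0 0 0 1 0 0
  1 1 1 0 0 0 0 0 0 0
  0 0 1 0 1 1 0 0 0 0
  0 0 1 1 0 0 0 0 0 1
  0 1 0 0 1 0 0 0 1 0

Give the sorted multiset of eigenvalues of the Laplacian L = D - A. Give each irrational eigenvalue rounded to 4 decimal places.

Each diagonal entry of L is the vertex degree and each off-diagonal entry is -1 where an edge is present, 0 otherwise; in the order [1, 2, 3, 4, 5, 6, 7, 8, 9, 10] the diagonal is [3, 3, 3, 3, 3, 3, 3, 3, 3, 3]. Diagonalising L (or applying a numerical eigensolver to the 10x10 matrix) gives the spectrum above.

[0, 2, 2, 2, 2, 2, 5, 5, 5, 5]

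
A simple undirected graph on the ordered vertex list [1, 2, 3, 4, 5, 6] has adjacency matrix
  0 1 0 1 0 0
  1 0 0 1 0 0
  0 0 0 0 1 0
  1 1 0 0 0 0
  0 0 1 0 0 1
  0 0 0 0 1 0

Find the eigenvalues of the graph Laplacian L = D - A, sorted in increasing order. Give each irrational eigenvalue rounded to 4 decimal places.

[0, 0, 1, 3, 3, 3]

Reading degrees in the order [1, 2, 3, 4, 5, 6] gives [2, 2, 1, 2, 2, 1]; set D = diag(2, 2, 1, 2, 2, 1) and form L = D - A. L is symmetric positive semidefinite, so every eigenvalue is real and nonnegative. The 2 zero eigenvalues correspond to the 2 connected components. The largest eigenvalue, 3, is at most the vertex count 6. There are 2 zeros in the spectrum, matching the 2 components.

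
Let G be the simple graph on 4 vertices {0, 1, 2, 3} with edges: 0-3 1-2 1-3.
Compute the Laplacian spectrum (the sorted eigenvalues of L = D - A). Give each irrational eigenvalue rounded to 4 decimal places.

Reading degrees in the order [0, 1, 2, 3] gives [1, 2, 1, 2]; set D = diag(1, 2, 1, 2) and form L = D - A. The multiplicity of 0 as a Laplacian eigenvalue equals the number of connected components. The single zero eigenvalue shows the graph is connected. There is one zero in the spectrum, matching the 1 component.

[0, 0.5858, 2, 3.4142]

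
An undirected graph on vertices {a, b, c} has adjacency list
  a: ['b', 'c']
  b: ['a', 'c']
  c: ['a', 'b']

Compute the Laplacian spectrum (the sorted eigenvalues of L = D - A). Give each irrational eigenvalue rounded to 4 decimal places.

Each diagonal entry of L is the vertex degree and each off-diagonal entry is -1 where an edge is present, 0 otherwise; in the order [a, b, c] the diagonal is [2, 2, 2]. L is symmetric positive semidefinite, so every eigenvalue is real and nonnegative. The single zero eigenvalue shows the graph is connected.

[0, 3, 3]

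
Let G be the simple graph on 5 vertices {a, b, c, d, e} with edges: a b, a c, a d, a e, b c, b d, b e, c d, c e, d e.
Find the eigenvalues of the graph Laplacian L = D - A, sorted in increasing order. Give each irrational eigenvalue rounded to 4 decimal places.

[0, 5, 5, 5, 5]

With the vertex order [a, b, c, d, e], the degrees are [4, 4, 4, 4, 4], giving D = diag(4, 4, 4, 4, 4) and L = D - A. Diagonalising L (or applying a numerical eigensolver to the 5x5 matrix) gives the spectrum above. There is one zero in the spectrum, matching the 1 component. The eigenvalues sum to 20, which equals trace(L) = 2|E|.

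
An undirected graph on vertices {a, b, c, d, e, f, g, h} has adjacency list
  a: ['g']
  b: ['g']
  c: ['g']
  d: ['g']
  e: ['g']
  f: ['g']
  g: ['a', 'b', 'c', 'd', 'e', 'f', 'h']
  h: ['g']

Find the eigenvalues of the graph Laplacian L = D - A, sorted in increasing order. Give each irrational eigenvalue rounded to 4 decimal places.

[0, 1, 1, 1, 1, 1, 1, 8]

Reading degrees in the order [a, b, c, d, e, f, g, h] gives [1, 1, 1, 1, 1, 1, 7, 1]; set D = diag(1, 1, 1, 1, 1, 1, 7, 1) and form L = D - A. Since every row of L sums to 0, the all-ones vector is in the kernel and 0 is an eigenvalue. There is one zero in the spectrum, matching the 1 component. The largest eigenvalue, 8, is at most the vertex count 8.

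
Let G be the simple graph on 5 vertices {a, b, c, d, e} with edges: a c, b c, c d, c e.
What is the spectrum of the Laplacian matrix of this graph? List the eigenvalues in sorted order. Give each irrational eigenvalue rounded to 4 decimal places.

With the vertex order [a, b, c, d, e], the degrees are [1, 1, 4, 1, 1], giving D = diag(1, 1, 4, 1, 1) and L = D - A. Diagonalising L (or applying a numerical eigensolver to the 5x5 matrix) gives the spectrum above. The eigenvalues sum to 8, which equals trace(L) = 2|E|.

[0, 1, 1, 1, 5]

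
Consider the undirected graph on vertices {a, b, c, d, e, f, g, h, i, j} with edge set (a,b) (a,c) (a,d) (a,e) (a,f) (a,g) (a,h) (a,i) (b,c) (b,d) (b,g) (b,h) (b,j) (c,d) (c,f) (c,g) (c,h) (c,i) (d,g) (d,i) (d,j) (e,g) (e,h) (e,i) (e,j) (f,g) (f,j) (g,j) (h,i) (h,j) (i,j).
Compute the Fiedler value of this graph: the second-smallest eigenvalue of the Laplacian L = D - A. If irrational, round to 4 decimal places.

3.7567

Reading degrees in the order [a, b, c, d, e, f, g, h, i, j] gives [8, 6, 7, 6, 5, 4, 7, 6, 6, 7]; set D = diag(8, 6, 7, 6, 5, 4, 7, 6, 6, 7) and form L = D - A. The smallest Laplacian eigenvalue is always 0. The next one, lambda_2 = 3.7567, measures how hard the graph is to disconnect: larger values mean better connectivity. The eigenvalues sum to 62, which equals trace(L) = 2|E|.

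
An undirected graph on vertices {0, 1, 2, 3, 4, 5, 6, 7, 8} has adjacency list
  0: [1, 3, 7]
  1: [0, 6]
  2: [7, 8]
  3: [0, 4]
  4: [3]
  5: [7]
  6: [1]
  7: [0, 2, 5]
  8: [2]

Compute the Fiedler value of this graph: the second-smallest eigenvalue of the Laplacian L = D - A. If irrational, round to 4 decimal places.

With the vertex order [0, 1, 2, 3, 4, 5, 6, 7, 8], the degrees are [3, 2, 2, 2, 1, 1, 1, 3, 1], giving D = diag(3, 2, 2, 2, 1, 1, 1, 3, 1) and L = D - A. The smallest Laplacian eigenvalue is always 0. The next one, lambda_2 = 0.2311, measures how hard the graph is to disconnect: larger values mean better connectivity.

0.2311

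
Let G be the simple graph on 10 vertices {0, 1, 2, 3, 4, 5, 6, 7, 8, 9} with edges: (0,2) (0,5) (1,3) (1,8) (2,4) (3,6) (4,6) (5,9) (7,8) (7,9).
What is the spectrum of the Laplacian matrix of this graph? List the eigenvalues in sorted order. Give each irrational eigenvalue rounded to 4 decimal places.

[0, 0.3820, 0.3820, 1.3820, 1.3820, 2.6180, 2.6180, 3.6180, 3.6180, 4]

Each diagonal entry of L is the vertex degree and each off-diagonal entry is -1 where an edge is present, 0 otherwise; in the order [0, 1, 2, 3, 4, 5, 6, 7, 8, 9] the diagonal is [2, 2, 2, 2, 2, 2, 2, 2, 2, 2]. The multiplicity of 0 as a Laplacian eigenvalue equals the number of connected components. The single zero eigenvalue shows the graph is connected. There is one zero in the spectrum, matching the 1 component.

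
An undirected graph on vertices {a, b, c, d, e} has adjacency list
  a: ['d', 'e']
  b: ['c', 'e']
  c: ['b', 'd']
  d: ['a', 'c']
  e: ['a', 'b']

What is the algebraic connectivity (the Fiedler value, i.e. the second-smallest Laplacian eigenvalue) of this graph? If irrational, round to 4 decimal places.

With the vertex order [a, b, c, d, e], the degrees are [2, 2, 2, 2, 2], giving D = diag(2, 2, 2, 2, 2) and L = D - A. Computing the eigenvalues of L and sorting gives [0, 1.3820, 1.3820, 3.6180, 3.6180]. The Fiedler value lambda_2 = 1.3820 is strictly positive, so the graph is connected. The largest eigenvalue, 3.6180, is at most the vertex count 5.

1.3820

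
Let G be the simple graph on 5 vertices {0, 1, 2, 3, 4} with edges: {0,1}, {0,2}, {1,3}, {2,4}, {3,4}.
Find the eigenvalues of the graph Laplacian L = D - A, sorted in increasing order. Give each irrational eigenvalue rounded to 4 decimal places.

Reading degrees in the order [0, 1, 2, 3, 4] gives [2, 2, 2, 2, 2]; set D = diag(2, 2, 2, 2, 2) and form L = D - A. Diagonalising L (or applying a numerical eigensolver to the 5x5 matrix) gives the spectrum above. The largest eigenvalue, 3.6180, is at most the vertex count 5.

[0, 1.3820, 1.3820, 3.6180, 3.6180]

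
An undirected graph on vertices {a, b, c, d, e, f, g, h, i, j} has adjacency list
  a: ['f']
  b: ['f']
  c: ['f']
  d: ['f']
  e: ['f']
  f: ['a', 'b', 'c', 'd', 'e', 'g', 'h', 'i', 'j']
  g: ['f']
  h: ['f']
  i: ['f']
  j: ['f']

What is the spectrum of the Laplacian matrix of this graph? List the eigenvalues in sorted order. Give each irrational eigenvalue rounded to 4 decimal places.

With the vertex order [a, b, c, d, e, f, g, h, i, j], the degrees are [1, 1, 1, 1, 1, 9, 1, 1, 1, 1], giving D = diag(1, 1, 1, 1, 1, 9, 1, 1, 1, 1) and L = D - A. Since every row of L sums to 0, the all-ones vector is in the kernel and 0 is an eigenvalue. The eigenvalues sum to 18, which equals trace(L) = 2|E|.

[0, 1, 1, 1, 1, 1, 1, 1, 1, 10]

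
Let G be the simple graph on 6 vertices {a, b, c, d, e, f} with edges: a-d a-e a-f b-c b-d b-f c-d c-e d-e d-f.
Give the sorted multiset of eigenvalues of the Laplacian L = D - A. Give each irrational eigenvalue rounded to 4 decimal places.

With the vertex order [a, b, c, d, e, f], the degrees are [3, 3, 3, 5, 3, 3], giving D = diag(3, 3, 3, 5, 3, 3) and L = D - A. Since every row of L sums to 0, the all-ones vector is in the kernel and 0 is an eigenvalue. The eigenvalues sum to 20, which equals trace(L) = 2|E|.

[0, 2.3820, 2.3820, 4.6180, 4.6180, 6]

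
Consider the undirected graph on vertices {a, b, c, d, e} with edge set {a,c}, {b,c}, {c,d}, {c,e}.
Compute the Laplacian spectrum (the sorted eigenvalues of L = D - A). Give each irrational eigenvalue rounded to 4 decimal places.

[0, 1, 1, 1, 5]

With the vertex order [a, b, c, d, e], the degrees are [1, 1, 4, 1, 1], giving D = diag(1, 1, 4, 1, 1) and L = D - A. Since every row of L sums to 0, the all-ones vector is in the kernel and 0 is an eigenvalue. The single zero eigenvalue shows the graph is connected. There is one zero in the spectrum, matching the 1 component. The largest eigenvalue, 5, is at most the vertex count 5.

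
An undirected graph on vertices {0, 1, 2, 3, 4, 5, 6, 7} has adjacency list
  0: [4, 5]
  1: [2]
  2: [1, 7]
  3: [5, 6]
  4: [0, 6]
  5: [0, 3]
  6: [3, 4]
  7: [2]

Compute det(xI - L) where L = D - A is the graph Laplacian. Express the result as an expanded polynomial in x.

x^8 - 14x^7 + 78x^6 - 220x^5 + 330x^4 - 250x^3 + 75x^2

With the vertex order [0, 1, 2, 3, 4, 5, 6, 7], the degrees are [2, 1, 2, 2, 2, 2, 2, 1], giving D = diag(2, 1, 2, 2, 2, 2, 2, 1) and L = D - A. Computing det(xI - L) by cofactor expansion (or equivalently via sum-over-permutations) gives x^8 - 14x^7 + 78x^6 - 220x^5 + 330x^4 - 250x^3 + 75x^2. The constant term is 0 because L is singular (the all-ones vector lies in its kernel). There are 2 zeros in the spectrum, matching the 2 components.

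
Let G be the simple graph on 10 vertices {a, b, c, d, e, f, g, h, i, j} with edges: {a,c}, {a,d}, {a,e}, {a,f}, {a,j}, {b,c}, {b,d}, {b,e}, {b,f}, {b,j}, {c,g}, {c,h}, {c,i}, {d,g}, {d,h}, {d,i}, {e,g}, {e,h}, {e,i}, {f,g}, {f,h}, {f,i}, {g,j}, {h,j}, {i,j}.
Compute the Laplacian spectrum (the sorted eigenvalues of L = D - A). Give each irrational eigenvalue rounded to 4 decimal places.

[0, 5, 5, 5, 5, 5, 5, 5, 5, 10]

Reading degrees in the order [a, b, c, d, e, f, g, h, i, j] gives [5, 5, 5, 5, 5, 5, 5, 5, 5, 5]; set D = diag(5, 5, 5, 5, 5, 5, 5, 5, 5, 5) and form L = D - A. The multiplicity of 0 as a Laplacian eigenvalue equals the number of connected components. The eigenvalues sum to 50, which equals trace(L) = 2|E|.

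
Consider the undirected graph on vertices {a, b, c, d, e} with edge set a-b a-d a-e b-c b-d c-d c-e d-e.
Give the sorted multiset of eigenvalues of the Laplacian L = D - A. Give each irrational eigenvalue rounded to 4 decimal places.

[0, 3, 3, 5, 5]

With the vertex order [a, b, c, d, e], the degrees are [3, 3, 3, 4, 3], giving D = diag(3, 3, 3, 4, 3) and L = D - A. Since every row of L sums to 0, the all-ones vector is in the kernel and 0 is an eigenvalue. The single zero eigenvalue shows the graph is connected. By the matrix-tree theorem the graph has (1/5) * product of the nonzero eigenvalues = 45 spanning trees.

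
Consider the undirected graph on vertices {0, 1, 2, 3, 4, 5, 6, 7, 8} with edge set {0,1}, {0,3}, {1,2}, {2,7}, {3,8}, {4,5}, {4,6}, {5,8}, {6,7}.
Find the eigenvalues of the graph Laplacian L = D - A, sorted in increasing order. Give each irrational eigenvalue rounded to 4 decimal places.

[0, 0.4679, 0.4679, 1.6527, 1.6527, 3, 3, 3.8794, 3.8794]

Reading degrees in the order [0, 1, 2, 3, 4, 5, 6, 7, 8] gives [2, 2, 2, 2, 2, 2, 2, 2, 2]; set D = diag(2, 2, 2, 2, 2, 2, 2, 2, 2) and form L = D - A. Since every row of L sums to 0, the all-ones vector is in the kernel and 0 is an eigenvalue. The single zero eigenvalue shows the graph is connected. There is one zero in the spectrum, matching the 1 component.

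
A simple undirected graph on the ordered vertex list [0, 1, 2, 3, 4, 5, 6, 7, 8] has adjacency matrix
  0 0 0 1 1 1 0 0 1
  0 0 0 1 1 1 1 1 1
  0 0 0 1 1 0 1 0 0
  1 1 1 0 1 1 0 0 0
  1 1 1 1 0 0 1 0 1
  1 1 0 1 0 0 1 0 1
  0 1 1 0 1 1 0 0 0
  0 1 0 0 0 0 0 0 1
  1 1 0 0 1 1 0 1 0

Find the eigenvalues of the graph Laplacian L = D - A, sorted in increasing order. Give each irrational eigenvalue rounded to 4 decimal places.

Each diagonal entry of L is the vertex degree and each off-diagonal entry is -1 where an edge is present, 0 otherwise; in the order [0, 1, 2, 3, 4, 5, 6, 7, 8] the diagonal is [4, 6, 3, 5, 6, 5, 4, 2, 5]. The multiplicity of 0 as a Laplacian eigenvalue equals the number of connected components. The single zero eigenvalue shows the graph is connected. By the matrix-tree theorem the graph has (1/9) * product of the nonzero eigenvalues = 18973 spanning trees.

[0, 1.6604, 2.7869, 3.9014, 5.1456, 5.5006, 5.7299, 7.5262, 7.7489]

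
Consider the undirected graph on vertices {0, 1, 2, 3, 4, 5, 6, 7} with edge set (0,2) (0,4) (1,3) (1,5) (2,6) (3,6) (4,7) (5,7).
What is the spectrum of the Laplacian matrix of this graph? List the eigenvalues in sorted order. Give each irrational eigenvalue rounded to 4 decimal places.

Reading degrees in the order [0, 1, 2, 3, 4, 5, 6, 7] gives [2, 2, 2, 2, 2, 2, 2, 2]; set D = diag(2, 2, 2, 2, 2, 2, 2, 2) and form L = D - A. Diagonalising L (or applying a numerical eigensolver to the 8x8 matrix) gives the spectrum above.

[0, 0.5858, 0.5858, 2, 2, 3.4142, 3.4142, 4]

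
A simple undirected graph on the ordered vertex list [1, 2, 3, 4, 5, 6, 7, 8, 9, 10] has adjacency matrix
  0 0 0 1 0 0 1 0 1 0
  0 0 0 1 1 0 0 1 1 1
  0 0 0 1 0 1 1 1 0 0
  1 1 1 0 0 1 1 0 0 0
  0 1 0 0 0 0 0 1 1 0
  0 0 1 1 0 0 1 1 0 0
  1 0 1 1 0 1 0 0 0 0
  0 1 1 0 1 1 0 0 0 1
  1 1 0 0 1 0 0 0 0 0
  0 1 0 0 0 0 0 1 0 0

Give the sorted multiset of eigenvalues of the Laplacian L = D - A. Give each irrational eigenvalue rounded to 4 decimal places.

Reading degrees in the order [1, 2, 3, 4, 5, 6, 7, 8, 9, 10] gives [3, 5, 4, 5, 3, 4, 4, 5, 3, 2]; set D = diag(3, 5, 4, 5, 3, 4, 4, 5, 3, 2) and form L = D - A. L is symmetric positive semidefinite, so every eigenvalue is real and nonnegative. The single zero eigenvalue shows the graph is connected. The eigenvalues sum to 38, which equals trace(L) = 2|E|.

[0, 1.2417, 1.7190, 2.6037, 4.2508, 5, 5, 5, 5.9862, 7.1986]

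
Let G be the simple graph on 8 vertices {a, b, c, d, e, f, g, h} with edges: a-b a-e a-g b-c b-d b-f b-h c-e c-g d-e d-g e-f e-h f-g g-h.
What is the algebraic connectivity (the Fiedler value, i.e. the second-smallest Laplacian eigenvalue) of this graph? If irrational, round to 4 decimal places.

3

Reading degrees in the order [a, b, c, d, e, f, g, h] gives [3, 5, 3, 3, 5, 3, 5, 3]; set D = diag(3, 5, 3, 3, 5, 3, 5, 3) and form L = D - A. The smallest Laplacian eigenvalue is always 0. The next one, lambda_2 = 3, measures how hard the graph is to disconnect: larger values mean better connectivity. There is one zero in the spectrum, matching the 1 component.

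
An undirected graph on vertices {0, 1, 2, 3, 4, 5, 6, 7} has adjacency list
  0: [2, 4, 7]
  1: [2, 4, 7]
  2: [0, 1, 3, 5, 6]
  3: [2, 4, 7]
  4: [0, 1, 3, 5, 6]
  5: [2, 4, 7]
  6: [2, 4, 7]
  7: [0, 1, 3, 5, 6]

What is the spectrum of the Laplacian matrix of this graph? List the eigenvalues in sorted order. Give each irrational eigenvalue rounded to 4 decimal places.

[0, 3, 3, 3, 3, 5, 5, 8]

Reading degrees in the order [0, 1, 2, 3, 4, 5, 6, 7] gives [3, 3, 5, 3, 5, 3, 3, 5]; set D = diag(3, 3, 5, 3, 5, 3, 3, 5) and form L = D - A. Since every row of L sums to 0, the all-ones vector is in the kernel and 0 is an eigenvalue. There is one zero in the spectrum, matching the 1 component.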